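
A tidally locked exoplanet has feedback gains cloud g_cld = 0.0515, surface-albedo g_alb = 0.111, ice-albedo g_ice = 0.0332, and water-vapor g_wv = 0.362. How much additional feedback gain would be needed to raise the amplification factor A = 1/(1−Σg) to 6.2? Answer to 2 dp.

0.28

Current total gain = 0.5577.
Target gain for A = 6.2: g* = 1 − 1/6.2 = 0.8387.
Additional gain needed = 0.8387 − 0.5577 = 0.28.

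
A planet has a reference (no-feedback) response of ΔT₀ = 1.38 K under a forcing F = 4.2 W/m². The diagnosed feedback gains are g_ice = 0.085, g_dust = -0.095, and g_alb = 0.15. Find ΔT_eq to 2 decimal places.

Total gain g = 0.085 − 0.095 + 0.15 = 0.14.
Amplification A = 1/(1 − 0.14) = 1.163.
ΔT = 1.38 × 1.163 = 1.60 K.

1.60 K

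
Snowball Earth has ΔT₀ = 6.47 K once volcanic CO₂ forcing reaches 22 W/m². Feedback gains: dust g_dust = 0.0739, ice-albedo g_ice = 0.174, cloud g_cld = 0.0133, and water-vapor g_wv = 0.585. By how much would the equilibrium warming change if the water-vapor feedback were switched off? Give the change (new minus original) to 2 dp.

-33.31 K

Original: g = 0.8462, ΔT = 6.47/(1−0.8462) = 42.0676 K.
Without water-vapor: g' = 0.2612, ΔT' = 6.47/(1−0.2612) = 8.7574 K.
Change = 8.7574 − 42.0676 = -33.31 K.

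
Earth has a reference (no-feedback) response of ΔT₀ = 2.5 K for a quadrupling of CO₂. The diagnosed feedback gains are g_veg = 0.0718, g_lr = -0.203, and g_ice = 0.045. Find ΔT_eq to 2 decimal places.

2.30 K

Total gain g = 0.0718 − 0.203 + 0.045 = -0.0862.
Amplification A = 1/(1 + 0.0862) = 0.9206.
ΔT = 2.5 × 0.9206 = 2.30 K.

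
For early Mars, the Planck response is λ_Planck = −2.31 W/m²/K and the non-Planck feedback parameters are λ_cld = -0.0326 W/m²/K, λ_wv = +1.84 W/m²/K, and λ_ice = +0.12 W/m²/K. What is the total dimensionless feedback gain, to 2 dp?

Convert to gains: g_cld = -0.0326/2.31 = -0.01411; g_wv = 1.84/2.31 = 0.7965; g_ice = 0.12/2.31 = 0.05195.
Total gain g = 0.83434.

0.83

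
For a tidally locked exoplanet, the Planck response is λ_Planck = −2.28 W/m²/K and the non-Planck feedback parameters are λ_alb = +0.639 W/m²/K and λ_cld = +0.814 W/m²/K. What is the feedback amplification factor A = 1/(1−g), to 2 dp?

Convert to gains: g_alb = 0.639/2.28 = 0.2803; g_cld = 0.814/2.28 = 0.357.
Total gain g = 0.6373.
A = 1/(1 − 0.6373) = 2.76.

2.76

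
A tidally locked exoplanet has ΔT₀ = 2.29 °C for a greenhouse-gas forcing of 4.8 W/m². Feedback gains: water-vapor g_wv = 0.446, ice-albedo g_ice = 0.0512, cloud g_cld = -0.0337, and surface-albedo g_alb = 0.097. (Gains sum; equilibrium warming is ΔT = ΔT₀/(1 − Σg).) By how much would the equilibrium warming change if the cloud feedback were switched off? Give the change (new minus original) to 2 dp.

0.43 °C

Original: g = 0.5605, ΔT = 2.29/(1−0.5605) = 5.2105 °C.
Without cloud: g' = 0.5942, ΔT' = 2.29/(1−0.5942) = 5.6432 °C.
Change = 5.6432 − 5.2105 = 0.43 °C.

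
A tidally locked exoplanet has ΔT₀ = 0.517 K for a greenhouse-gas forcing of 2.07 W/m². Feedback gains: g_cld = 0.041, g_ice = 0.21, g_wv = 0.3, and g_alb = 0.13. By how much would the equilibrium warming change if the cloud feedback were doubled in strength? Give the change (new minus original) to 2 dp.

0.24 K

Original: g = 0.681, ΔT = 0.517/(1−0.681) = 1.6207 K.
With doubled cloud: g' = 0.722, ΔT' = 0.517/(1−0.722) = 1.8597 K.
Change = 1.8597 − 1.6207 = 0.24 K.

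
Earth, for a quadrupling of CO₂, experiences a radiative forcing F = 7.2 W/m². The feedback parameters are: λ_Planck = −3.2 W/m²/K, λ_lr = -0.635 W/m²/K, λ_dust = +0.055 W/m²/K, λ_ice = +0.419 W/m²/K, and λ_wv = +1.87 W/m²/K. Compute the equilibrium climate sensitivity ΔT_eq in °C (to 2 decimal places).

Net feedback parameter λ = (−3.2) + (-0.635) + (+0.055) + (+0.419) + (+1.87) = -1.491 W/m²/K.
ΔT = −F/λ = −7.2/(-1.491) = 4.83 °C.

4.83 °C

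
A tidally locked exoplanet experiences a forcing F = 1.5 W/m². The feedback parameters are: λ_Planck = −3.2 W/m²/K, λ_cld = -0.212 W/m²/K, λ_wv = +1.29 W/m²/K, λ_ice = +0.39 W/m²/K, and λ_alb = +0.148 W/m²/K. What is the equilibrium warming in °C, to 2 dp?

Net feedback parameter λ = (−3.2) + (-0.212) + (+1.29) + (+0.39) + (+0.148) = -1.584 W/m²/K.
ΔT = −F/λ = −1.5/(-1.584) = 0.95 °C.

0.95 °C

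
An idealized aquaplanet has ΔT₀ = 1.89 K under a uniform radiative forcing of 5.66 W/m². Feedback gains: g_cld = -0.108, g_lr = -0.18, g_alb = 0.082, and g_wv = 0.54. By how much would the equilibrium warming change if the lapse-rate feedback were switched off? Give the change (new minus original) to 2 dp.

Original: g = 0.334, ΔT = 1.89/(1−0.334) = 2.8378 K.
Without lapse-rate: g' = 0.514, ΔT' = 1.89/(1−0.514) = 3.8889 K.
Change = 3.8889 − 2.8378 = 1.05 K.

1.05 K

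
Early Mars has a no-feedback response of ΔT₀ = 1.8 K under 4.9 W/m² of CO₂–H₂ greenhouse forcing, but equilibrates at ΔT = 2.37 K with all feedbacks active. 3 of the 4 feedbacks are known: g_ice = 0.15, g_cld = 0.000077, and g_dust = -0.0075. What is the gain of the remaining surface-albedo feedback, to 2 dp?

0.10

Amplification A = ΔT/ΔT₀ = 2.37/1.8 = 1.317.
Total gain g = 1 − 1/A = 1 − 1/1.317 = 0.2407.
Known gains sum to 0.15 + 0.000077 − 0.0075 = 0.142577.
g_alb = 0.2407 − 0.142577 = 0.10.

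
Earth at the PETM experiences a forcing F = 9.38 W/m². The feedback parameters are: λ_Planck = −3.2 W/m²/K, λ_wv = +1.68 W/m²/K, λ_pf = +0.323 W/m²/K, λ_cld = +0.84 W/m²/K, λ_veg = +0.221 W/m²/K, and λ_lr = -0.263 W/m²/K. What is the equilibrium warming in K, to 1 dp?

23.5 K

Net feedback parameter λ = (−3.2) + (+1.68) + (+0.323) + (+0.84) + (+0.221) + (-0.263) = -0.399 W/m²/K.
ΔT = −F/λ = −9.38/(-0.399) = 23.5 K.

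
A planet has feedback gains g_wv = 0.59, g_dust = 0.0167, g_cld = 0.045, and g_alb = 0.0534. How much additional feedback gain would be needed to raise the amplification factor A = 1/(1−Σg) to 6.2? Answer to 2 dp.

Current total gain = 0.7051.
Target gain for A = 6.2: g* = 1 − 1/6.2 = 0.8387.
Additional gain needed = 0.8387 − 0.7051 = 0.13.

0.13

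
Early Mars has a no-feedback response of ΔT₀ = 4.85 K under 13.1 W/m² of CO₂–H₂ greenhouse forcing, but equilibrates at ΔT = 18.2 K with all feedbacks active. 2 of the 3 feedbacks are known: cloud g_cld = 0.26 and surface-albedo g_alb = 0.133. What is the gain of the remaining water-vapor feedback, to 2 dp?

0.34

Amplification A = ΔT/ΔT₀ = 18.2/4.85 = 3.753.
Total gain g = 1 − 1/A = 1 − 1/3.753 = 0.7335.
Known gains sum to 0.26 + 0.133 = 0.393.
g_wv = 0.7335 − 0.393 = 0.34.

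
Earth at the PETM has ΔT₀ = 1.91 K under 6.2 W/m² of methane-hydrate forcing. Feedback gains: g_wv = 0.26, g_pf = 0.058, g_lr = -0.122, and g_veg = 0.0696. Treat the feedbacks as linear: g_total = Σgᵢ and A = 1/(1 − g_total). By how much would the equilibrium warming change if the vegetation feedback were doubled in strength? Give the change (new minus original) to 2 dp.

0.27 K

Original: g = 0.2656, ΔT = 1.91/(1−0.2656) = 2.6008 K.
With doubled vegetation: g' = 0.3352, ΔT' = 1.91/(1−0.3352) = 2.8730 K.
Change = 2.8730 − 2.6008 = 0.27 K.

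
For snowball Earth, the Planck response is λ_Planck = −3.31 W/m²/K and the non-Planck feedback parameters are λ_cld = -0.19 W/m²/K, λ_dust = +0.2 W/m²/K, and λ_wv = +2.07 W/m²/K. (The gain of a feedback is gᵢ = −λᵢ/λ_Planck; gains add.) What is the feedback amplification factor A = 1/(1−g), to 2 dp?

2.69

Convert to gains: g_cld = -0.19/3.31 = -0.0574; g_dust = 0.2/3.31 = 0.06042; g_wv = 2.07/3.31 = 0.6254.
Total gain g = 0.62842.
A = 1/(1 − 0.62842) = 2.69.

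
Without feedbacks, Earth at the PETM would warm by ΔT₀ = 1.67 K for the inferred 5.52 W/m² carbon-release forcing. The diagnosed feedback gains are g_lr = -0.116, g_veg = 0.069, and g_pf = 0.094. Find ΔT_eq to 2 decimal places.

1.75 K

Total gain g = -0.116 + 0.069 + 0.094 = 0.047.
Amplification A = 1/(1 − 0.047) = 1.049.
ΔT = 1.67 × 1.049 = 1.75 K.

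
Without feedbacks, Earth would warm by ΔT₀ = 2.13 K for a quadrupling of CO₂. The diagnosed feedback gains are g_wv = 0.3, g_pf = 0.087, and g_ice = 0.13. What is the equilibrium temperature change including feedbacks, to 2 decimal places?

Total gain g = 0.3 + 0.087 + 0.13 = 0.517.
Amplification A = 1/(1 − 0.517) = 2.07.
ΔT = 2.13 × 2.07 = 4.41 K.

4.41 K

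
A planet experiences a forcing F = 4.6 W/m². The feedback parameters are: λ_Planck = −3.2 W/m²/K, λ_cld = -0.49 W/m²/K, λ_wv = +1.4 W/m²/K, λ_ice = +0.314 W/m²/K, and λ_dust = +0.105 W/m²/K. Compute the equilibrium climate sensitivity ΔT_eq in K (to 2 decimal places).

Net feedback parameter λ = (−3.2) + (-0.49) + (+1.4) + (+0.314) + (+0.105) = -1.871 W/m²/K.
ΔT = −F/λ = −4.6/(-1.871) = 2.46 K.

2.46 K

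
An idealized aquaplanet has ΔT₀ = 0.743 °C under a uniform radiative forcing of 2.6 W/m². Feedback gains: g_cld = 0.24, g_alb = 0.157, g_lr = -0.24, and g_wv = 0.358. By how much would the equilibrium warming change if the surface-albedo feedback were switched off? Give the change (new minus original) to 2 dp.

Original: g = 0.515, ΔT = 0.743/(1−0.515) = 1.5320 °C.
Without surface-albedo: g' = 0.358, ΔT' = 0.743/(1−0.358) = 1.1573 °C.
Change = 1.1573 − 1.5320 = -0.37 °C.

-0.37 °C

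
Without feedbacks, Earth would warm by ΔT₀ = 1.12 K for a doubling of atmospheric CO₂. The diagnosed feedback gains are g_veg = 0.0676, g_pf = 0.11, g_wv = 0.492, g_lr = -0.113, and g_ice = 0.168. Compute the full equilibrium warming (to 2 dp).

Total gain g = 0.0676 + 0.11 + 0.492 − 0.113 + 0.168 = 0.7246.
Amplification A = 1/(1 − 0.7246) = 3.631.
ΔT = 1.12 × 3.631 = 4.07 K.

4.07 K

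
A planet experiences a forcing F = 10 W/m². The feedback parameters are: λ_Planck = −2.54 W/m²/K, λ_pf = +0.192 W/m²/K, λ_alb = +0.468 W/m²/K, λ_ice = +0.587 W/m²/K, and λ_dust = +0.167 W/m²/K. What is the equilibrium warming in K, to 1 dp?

8.9 K

Net feedback parameter λ = (−2.54) + (+0.192) + (+0.468) + (+0.587) + (+0.167) = -1.126 W/m²/K.
ΔT = −F/λ = −10/(-1.126) = 8.9 K.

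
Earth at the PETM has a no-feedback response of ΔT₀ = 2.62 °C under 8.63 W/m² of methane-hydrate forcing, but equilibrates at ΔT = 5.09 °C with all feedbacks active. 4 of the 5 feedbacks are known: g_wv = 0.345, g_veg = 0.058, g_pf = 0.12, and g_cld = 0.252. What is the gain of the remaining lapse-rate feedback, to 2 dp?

-0.29

Amplification A = ΔT/ΔT₀ = 5.09/2.62 = 1.943.
Total gain g = 1 − 1/A = 1 − 1/1.943 = 0.4853.
Known gains sum to 0.345 + 0.058 + 0.12 + 0.252 = 0.775.
g_lr = 0.4853 − 0.775 = -0.29.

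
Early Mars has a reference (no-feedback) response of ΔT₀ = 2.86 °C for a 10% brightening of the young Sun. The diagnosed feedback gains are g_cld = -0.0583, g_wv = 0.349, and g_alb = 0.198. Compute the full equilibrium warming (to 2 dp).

Total gain g = -0.0583 + 0.349 + 0.198 = 0.4887.
Amplification A = 1/(1 − 0.4887) = 1.956.
ΔT = 2.86 × 1.956 = 5.59 °C.

5.59 °C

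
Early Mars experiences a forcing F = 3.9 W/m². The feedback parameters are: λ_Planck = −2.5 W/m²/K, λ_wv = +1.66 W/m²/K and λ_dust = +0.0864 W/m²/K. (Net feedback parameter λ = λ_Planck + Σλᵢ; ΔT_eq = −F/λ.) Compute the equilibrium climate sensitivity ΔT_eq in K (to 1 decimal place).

Net feedback parameter λ = (−2.5) + (+1.66) + (+0.0864) = -0.7536 W/m²/K.
ΔT = −F/λ = −3.9/(-0.7536) = 5.2 K.

5.2 K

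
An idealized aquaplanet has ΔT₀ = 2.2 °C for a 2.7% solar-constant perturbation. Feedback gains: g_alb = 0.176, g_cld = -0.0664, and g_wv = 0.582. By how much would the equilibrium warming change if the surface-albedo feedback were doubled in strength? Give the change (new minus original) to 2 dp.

9.48 °C

Original: g = 0.6916, ΔT = 2.2/(1−0.6916) = 7.1336 °C.
With doubled surface-albedo: g' = 0.8676, ΔT' = 2.2/(1−0.8676) = 16.6163 °C.
Change = 16.6163 − 7.1336 = 9.48 °C.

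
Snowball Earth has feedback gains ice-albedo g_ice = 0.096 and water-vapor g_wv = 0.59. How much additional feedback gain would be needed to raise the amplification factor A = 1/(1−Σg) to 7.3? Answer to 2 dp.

Current total gain = 0.686.
Target gain for A = 7.3: g* = 1 − 1/7.3 = 0.863.
Additional gain needed = 0.863 − 0.686 = 0.18.

0.18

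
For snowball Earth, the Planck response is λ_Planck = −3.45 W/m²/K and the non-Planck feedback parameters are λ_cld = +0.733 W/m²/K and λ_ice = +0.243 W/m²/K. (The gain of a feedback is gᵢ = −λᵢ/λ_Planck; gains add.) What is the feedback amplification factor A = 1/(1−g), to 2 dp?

Convert to gains: g_cld = 0.733/3.45 = 0.2125; g_ice = 0.243/3.45 = 0.07043.
Total gain g = 0.28293.
A = 1/(1 − 0.28293) = 1.39.

1.39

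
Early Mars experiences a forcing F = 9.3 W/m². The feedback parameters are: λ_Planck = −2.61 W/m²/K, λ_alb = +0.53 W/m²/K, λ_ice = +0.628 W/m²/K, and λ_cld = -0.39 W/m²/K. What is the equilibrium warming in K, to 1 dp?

Net feedback parameter λ = (−2.61) + (+0.53) + (+0.628) + (-0.39) = -1.842 W/m²/K.
ΔT = −F/λ = −9.3/(-1.842) = 5.0 K.

5.0 K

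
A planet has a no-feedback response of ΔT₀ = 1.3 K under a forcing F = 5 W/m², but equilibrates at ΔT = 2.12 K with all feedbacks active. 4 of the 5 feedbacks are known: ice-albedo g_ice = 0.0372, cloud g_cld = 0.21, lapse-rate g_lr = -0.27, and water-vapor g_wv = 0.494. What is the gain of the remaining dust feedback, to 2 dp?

-0.08

Amplification A = ΔT/ΔT₀ = 2.12/1.3 = 1.631.
Total gain g = 1 − 1/A = 1 − 1/1.631 = 0.3869.
Known gains sum to 0.0372 + 0.21 − 0.27 + 0.494 = 0.4712.
g_dust = 0.3869 − 0.4712 = -0.08.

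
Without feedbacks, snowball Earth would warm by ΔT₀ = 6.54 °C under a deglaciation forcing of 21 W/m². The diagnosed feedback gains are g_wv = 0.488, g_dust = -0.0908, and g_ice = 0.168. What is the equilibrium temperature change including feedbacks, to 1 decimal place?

Total gain g = 0.488 − 0.0908 + 0.168 = 0.5652.
Amplification A = 1/(1 − 0.5652) = 2.3.
ΔT = 6.54 × 2.3 = 15.0 °C.

15.0 °C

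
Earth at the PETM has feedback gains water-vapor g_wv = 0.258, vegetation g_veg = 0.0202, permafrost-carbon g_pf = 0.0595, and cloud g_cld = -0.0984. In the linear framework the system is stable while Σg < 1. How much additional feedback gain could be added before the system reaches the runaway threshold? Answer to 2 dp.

0.76

Current total gain = 0.258 + 0.0202 + 0.0595 − 0.0984 = 0.2393.
Margin to runaway = 1 − 0.2393 = 0.76.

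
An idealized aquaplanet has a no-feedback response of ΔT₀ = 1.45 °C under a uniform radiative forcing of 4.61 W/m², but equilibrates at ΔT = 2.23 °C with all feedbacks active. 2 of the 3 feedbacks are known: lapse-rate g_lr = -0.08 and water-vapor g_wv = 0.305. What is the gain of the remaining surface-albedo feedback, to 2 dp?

0.12

Amplification A = ΔT/ΔT₀ = 2.23/1.45 = 1.538.
Total gain g = 1 − 1/A = 1 − 1/1.538 = 0.3498.
Known gains sum to -0.08 + 0.305 = 0.225.
g_alb = 0.3498 − 0.225 = 0.12.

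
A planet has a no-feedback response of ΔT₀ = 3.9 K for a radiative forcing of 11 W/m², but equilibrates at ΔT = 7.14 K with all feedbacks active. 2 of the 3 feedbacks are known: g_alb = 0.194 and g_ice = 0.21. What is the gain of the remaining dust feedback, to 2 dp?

Amplification A = ΔT/ΔT₀ = 7.14/3.9 = 1.831.
Total gain g = 1 − 1/A = 1 − 1/1.831 = 0.4539.
Known gains sum to 0.194 + 0.21 = 0.404.
g_dust = 0.4539 − 0.404 = 0.05.

0.05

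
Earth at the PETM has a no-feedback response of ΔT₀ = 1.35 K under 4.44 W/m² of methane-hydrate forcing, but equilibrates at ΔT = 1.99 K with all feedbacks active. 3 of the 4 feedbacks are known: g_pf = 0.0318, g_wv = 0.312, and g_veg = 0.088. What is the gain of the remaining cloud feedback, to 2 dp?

-0.11

Amplification A = ΔT/ΔT₀ = 1.99/1.35 = 1.474.
Total gain g = 1 − 1/A = 1 − 1/1.474 = 0.3216.
Known gains sum to 0.0318 + 0.312 + 0.088 = 0.4318.
g_cld = 0.3216 − 0.4318 = -0.11.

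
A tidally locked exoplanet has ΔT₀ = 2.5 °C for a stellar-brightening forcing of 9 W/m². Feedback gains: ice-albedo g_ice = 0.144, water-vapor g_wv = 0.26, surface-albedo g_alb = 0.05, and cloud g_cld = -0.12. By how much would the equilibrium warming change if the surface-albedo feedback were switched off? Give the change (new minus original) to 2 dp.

-0.26 °C

Original: g = 0.334, ΔT = 2.5/(1−0.334) = 3.7538 °C.
Without surface-albedo: g' = 0.284, ΔT' = 2.5/(1−0.284) = 3.4916 °C.
Change = 3.4916 − 3.7538 = -0.26 °C.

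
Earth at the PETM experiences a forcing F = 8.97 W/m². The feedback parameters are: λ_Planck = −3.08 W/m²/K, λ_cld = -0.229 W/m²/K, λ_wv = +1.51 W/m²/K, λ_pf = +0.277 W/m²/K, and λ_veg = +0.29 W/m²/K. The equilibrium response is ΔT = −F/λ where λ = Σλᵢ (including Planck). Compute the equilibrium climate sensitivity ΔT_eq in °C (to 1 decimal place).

7.3 °C

Net feedback parameter λ = (−3.08) + (-0.229) + (+1.51) + (+0.277) + (+0.29) = -1.232 W/m²/K.
ΔT = −F/λ = −8.97/(-1.232) = 7.3 °C.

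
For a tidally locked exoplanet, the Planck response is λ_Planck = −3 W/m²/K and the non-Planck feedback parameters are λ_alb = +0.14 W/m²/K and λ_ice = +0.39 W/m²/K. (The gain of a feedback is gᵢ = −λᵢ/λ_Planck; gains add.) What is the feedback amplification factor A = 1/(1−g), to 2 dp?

1.21

Convert to gains: g_alb = 0.14/3 = 0.04667; g_ice = 0.39/3 = 0.13.
Total gain g = 0.17667.
A = 1/(1 − 0.17667) = 1.21.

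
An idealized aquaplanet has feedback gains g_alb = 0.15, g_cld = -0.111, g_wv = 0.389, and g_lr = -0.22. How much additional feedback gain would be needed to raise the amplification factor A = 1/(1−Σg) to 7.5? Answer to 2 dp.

Current total gain = 0.208.
Target gain for A = 7.5: g* = 1 − 1/7.5 = 0.8667.
Additional gain needed = 0.8667 − 0.208 = 0.66.

0.66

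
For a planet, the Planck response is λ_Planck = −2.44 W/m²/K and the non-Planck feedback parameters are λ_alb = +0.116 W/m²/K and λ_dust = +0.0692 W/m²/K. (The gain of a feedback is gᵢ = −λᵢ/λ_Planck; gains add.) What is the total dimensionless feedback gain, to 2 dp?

0.08

Convert to gains: g_alb = 0.116/2.44 = 0.04754; g_dust = 0.0692/2.44 = 0.02836.
Total gain g = 0.0759.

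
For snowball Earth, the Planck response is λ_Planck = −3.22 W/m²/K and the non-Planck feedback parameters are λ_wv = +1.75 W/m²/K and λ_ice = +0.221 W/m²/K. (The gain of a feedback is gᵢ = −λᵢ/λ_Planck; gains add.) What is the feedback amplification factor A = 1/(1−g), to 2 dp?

Convert to gains: g_wv = 1.75/3.22 = 0.5435; g_ice = 0.221/3.22 = 0.06863.
Total gain g = 0.61213.
A = 1/(1 − 0.61213) = 2.58.

2.58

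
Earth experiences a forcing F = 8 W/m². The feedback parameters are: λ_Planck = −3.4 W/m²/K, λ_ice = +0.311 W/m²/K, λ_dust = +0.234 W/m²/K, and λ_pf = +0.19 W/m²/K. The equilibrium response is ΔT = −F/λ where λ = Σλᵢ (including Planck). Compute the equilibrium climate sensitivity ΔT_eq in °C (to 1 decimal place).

3.0 °C

Net feedback parameter λ = (−3.4) + (+0.311) + (+0.234) + (+0.19) = -2.665 W/m²/K.
ΔT = −F/λ = −8/(-2.665) = 3.0 °C.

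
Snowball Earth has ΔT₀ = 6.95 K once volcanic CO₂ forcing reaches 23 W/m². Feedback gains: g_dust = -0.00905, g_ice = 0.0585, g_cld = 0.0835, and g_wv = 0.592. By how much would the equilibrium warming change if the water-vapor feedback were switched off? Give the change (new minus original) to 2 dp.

Original: g = 0.72495, ΔT = 6.95/(1−0.72495) = 25.2681 K.
Without water-vapor: g' = 0.13295, ΔT' = 6.95/(1−0.13295) = 8.0157 K.
Change = 8.0157 − 25.2681 = -17.25 K.

-17.25 K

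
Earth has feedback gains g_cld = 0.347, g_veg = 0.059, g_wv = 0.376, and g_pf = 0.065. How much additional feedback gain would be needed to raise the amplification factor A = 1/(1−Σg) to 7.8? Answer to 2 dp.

Current total gain = 0.847.
Target gain for A = 7.8: g* = 1 − 1/7.8 = 0.8718.
Additional gain needed = 0.8718 − 0.847 = 0.02.

0.02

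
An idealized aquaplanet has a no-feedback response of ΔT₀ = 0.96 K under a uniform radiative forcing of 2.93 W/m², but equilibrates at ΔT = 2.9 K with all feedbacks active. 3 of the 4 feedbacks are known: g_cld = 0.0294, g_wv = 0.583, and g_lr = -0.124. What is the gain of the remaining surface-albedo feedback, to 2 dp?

0.18

Amplification A = ΔT/ΔT₀ = 2.9/0.96 = 3.021.
Total gain g = 1 − 1/A = 1 − 1/3.021 = 0.669.
Known gains sum to 0.0294 + 0.583 − 0.124 = 0.4884.
g_alb = 0.669 − 0.4884 = 0.18.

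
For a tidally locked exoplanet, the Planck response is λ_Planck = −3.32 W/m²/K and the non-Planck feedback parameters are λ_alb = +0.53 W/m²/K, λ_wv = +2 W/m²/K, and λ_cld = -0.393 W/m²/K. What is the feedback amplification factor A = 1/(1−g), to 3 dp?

Convert to gains: g_alb = 0.53/3.32 = 0.1596; g_wv = 2/3.32 = 0.6024; g_cld = -0.393/3.32 = -0.1184.
Total gain g = 0.6436.
A = 1/(1 − 0.6436) = 2.806.

2.806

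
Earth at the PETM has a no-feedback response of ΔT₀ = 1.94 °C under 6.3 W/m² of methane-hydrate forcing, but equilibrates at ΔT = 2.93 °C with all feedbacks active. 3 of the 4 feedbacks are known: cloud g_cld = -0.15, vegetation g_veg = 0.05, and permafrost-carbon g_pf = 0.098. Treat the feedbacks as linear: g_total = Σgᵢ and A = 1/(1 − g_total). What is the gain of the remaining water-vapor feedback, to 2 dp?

0.34

Amplification A = ΔT/ΔT₀ = 2.93/1.94 = 1.51.
Total gain g = 1 − 1/A = 1 − 1/1.51 = 0.3377.
Known gains sum to -0.15 + 0.05 + 0.098 = -0.002.
g_wv = 0.3377 + 0.002 = 0.34.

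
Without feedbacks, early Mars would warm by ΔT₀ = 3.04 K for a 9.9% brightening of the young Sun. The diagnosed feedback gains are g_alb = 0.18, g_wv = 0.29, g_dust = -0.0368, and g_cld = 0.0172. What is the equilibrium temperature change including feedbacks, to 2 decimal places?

Total gain g = 0.18 + 0.29 − 0.0368 + 0.0172 = 0.4504.
Amplification A = 1/(1 − 0.4504) = 1.82.
ΔT = 3.04 × 1.82 = 5.53 K.

5.53 K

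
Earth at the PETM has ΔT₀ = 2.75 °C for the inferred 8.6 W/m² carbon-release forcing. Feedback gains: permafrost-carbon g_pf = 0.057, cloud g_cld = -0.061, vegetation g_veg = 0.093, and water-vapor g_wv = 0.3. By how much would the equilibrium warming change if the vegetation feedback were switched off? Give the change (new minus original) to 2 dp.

Original: g = 0.389, ΔT = 2.75/(1−0.389) = 4.5008 °C.
Without vegetation: g' = 0.296, ΔT' = 2.75/(1−0.296) = 3.9063 °C.
Change = 3.9063 − 4.5008 = -0.59 °C.

-0.59 °C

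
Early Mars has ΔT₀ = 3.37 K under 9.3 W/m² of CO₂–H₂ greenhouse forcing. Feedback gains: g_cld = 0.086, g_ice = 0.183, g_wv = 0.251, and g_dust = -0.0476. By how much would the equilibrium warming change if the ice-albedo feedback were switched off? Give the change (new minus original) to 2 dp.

-1.64 K

Original: g = 0.4724, ΔT = 3.37/(1−0.4724) = 6.3874 K.
Without ice-albedo: g' = 0.2894, ΔT' = 3.37/(1−0.2894) = 4.7425 K.
Change = 4.7425 − 6.3874 = -1.64 K.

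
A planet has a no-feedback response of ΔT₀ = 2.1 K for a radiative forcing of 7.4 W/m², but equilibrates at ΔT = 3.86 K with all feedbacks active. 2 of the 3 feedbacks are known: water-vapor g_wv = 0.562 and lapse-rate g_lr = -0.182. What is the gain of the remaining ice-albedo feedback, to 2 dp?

Amplification A = ΔT/ΔT₀ = 3.86/2.1 = 1.838.
Total gain g = 1 − 1/A = 1 − 1/1.838 = 0.4559.
Known gains sum to 0.562 − 0.182 = 0.38.
g_ice = 0.4559 − 0.38 = 0.08.

0.08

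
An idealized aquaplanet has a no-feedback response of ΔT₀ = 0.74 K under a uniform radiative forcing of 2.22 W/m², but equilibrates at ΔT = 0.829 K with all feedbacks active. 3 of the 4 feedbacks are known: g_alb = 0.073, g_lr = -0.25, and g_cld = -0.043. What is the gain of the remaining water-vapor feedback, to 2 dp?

Amplification A = ΔT/ΔT₀ = 0.829/0.74 = 1.12.
Total gain g = 1 − 1/A = 1 − 1/1.12 = 0.1071.
Known gains sum to 0.073 − 0.25 − 0.043 = -0.22.
g_wv = 0.1071 + 0.22 = 0.33.

0.33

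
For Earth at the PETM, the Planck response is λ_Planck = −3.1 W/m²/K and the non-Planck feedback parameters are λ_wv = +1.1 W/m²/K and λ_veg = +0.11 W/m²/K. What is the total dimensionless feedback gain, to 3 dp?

0.390

Convert to gains: g_wv = 1.1/3.1 = 0.3548; g_veg = 0.11/3.1 = 0.03548.
Total gain g = 0.39028.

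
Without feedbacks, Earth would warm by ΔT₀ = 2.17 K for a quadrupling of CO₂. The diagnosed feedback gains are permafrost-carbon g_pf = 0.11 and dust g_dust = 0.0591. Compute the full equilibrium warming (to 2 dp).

Total gain g = 0.11 + 0.0591 = 0.1691.
Amplification A = 1/(1 − 0.1691) = 1.204.
ΔT = 2.17 × 1.204 = 2.61 K.

2.61 K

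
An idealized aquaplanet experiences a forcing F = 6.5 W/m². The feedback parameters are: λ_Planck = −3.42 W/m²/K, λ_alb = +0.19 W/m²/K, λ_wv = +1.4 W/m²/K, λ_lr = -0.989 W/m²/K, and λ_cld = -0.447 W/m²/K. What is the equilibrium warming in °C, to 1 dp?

Net feedback parameter λ = (−3.42) + (+0.19) + (+1.4) + (-0.989) + (-0.447) = -3.266 W/m²/K.
ΔT = −F/λ = −6.5/(-3.266) = 2.0 °C.

2.0 °C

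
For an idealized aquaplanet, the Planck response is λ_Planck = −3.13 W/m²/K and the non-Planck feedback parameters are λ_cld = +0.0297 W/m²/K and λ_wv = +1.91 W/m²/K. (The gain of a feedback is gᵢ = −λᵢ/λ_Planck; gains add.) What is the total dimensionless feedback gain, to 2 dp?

Convert to gains: g_cld = 0.0297/3.13 = 0.009489; g_wv = 1.91/3.13 = 0.6102.
Total gain g = 0.619689.

0.62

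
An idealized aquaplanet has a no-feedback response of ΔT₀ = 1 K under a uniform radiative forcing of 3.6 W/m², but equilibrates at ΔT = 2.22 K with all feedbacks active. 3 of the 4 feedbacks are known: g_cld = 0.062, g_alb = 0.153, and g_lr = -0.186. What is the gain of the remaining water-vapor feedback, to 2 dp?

Amplification A = ΔT/ΔT₀ = 2.22/1 = 2.22.
Total gain g = 1 − 1/A = 1 − 1/2.22 = 0.5495.
Known gains sum to 0.062 + 0.153 − 0.186 = 0.029.
g_wv = 0.5495 − 0.029 = 0.52.

0.52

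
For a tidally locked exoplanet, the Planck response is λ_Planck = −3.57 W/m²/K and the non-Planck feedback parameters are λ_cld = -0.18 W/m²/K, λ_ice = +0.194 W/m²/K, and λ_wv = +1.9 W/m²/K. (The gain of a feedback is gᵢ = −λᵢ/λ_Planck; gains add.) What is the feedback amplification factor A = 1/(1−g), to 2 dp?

2.16

Convert to gains: g_cld = -0.18/3.57 = -0.05042; g_ice = 0.194/3.57 = 0.05434; g_wv = 1.9/3.57 = 0.5322.
Total gain g = 0.53612.
A = 1/(1 − 0.53612) = 2.16.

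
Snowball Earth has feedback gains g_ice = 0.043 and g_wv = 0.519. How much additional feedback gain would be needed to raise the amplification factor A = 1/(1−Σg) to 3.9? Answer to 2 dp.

0.18

Current total gain = 0.562.
Target gain for A = 3.9: g* = 1 − 1/3.9 = 0.7436.
Additional gain needed = 0.7436 − 0.562 = 0.18.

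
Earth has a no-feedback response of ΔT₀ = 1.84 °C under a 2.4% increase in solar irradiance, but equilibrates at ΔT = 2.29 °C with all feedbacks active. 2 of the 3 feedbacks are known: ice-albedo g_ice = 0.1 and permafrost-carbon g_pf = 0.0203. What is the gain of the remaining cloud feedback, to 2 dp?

Amplification A = ΔT/ΔT₀ = 2.29/1.84 = 1.245.
Total gain g = 1 − 1/A = 1 − 1/1.245 = 0.1968.
Known gains sum to 0.1 + 0.0203 = 0.1203.
g_cld = 0.1968 − 0.1203 = 0.08.

0.08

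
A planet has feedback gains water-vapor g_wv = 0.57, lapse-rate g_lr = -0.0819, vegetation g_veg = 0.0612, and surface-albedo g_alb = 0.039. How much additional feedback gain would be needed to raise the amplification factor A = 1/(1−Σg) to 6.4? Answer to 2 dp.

0.26

Current total gain = 0.5883.
Target gain for A = 6.4: g* = 1 − 1/6.4 = 0.8438.
Additional gain needed = 0.8438 − 0.5883 = 0.26.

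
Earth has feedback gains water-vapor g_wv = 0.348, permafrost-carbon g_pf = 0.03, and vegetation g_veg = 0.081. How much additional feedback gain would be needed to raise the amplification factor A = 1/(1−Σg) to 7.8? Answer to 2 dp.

Current total gain = 0.459.
Target gain for A = 7.8: g* = 1 − 1/7.8 = 0.8718.
Additional gain needed = 0.8718 − 0.459 = 0.41.

0.41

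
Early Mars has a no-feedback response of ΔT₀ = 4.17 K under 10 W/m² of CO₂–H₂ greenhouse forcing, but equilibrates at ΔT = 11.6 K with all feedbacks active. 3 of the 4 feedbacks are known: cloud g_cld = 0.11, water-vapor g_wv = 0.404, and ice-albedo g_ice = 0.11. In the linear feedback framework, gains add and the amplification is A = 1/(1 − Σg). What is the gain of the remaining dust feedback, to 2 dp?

0.02

Amplification A = ΔT/ΔT₀ = 11.6/4.17 = 2.782.
Total gain g = 1 − 1/A = 1 − 1/2.782 = 0.6405.
Known gains sum to 0.11 + 0.404 + 0.11 = 0.624.
g_dust = 0.6405 − 0.624 = 0.02.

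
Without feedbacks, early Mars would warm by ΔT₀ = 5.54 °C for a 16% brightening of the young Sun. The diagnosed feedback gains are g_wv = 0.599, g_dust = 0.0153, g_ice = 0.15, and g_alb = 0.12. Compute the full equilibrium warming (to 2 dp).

47.88 °C

Total gain g = 0.599 + 0.0153 + 0.15 + 0.12 = 0.8843.
Amplification A = 1/(1 − 0.8843) = 8.643.
ΔT = 5.54 × 8.643 = 47.88 °C.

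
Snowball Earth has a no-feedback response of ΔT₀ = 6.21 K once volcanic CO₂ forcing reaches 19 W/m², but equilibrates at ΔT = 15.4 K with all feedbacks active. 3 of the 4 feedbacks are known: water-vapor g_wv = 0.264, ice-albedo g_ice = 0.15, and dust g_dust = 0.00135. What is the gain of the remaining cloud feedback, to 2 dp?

0.18

Amplification A = ΔT/ΔT₀ = 15.4/6.21 = 2.48.
Total gain g = 1 − 1/A = 1 − 1/2.48 = 0.5968.
Known gains sum to 0.264 + 0.15 + 0.00135 = 0.41535.
g_cld = 0.5968 − 0.41535 = 0.18.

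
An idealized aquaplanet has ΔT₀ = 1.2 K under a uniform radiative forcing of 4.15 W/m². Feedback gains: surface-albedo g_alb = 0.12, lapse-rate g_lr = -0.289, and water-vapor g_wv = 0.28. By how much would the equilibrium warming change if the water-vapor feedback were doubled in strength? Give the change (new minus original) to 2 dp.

Original: g = 0.111, ΔT = 1.2/(1−0.111) = 1.3498 K.
With doubled water-vapor: g' = 0.391, ΔT' = 1.2/(1−0.391) = 1.9704 K.
Change = 1.9704 − 1.3498 = 0.62 K.

0.62 K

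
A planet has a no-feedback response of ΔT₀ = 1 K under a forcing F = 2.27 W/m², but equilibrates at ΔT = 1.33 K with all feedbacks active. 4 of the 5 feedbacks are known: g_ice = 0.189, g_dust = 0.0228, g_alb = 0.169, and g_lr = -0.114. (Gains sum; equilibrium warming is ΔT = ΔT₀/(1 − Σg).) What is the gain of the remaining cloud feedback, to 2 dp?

-0.02

Amplification A = ΔT/ΔT₀ = 1.33/1 = 1.33.
Total gain g = 1 − 1/A = 1 − 1/1.33 = 0.2481.
Known gains sum to 0.189 + 0.0228 + 0.169 − 0.114 = 0.2668.
g_cld = 0.2481 − 0.2668 = -0.02.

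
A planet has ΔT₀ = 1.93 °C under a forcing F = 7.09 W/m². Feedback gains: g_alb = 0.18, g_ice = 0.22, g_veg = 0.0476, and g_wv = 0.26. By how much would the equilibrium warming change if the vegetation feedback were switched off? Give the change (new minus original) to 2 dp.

-0.92 °C

Original: g = 0.7076, ΔT = 1.93/(1−0.7076) = 6.6005 °C.
Without vegetation: g' = 0.66, ΔT' = 1.93/(1−0.66) = 5.6765 °C.
Change = 5.6765 − 6.6005 = -0.92 °C.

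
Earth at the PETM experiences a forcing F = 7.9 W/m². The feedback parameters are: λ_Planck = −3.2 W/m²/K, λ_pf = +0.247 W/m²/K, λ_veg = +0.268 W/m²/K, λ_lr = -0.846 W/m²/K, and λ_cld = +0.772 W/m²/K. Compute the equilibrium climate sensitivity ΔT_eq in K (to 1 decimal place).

Net feedback parameter λ = (−3.2) + (+0.247) + (+0.268) + (-0.846) + (+0.772) = -2.759 W/m²/K.
ΔT = −F/λ = −7.9/(-2.759) = 2.9 K.

2.9 K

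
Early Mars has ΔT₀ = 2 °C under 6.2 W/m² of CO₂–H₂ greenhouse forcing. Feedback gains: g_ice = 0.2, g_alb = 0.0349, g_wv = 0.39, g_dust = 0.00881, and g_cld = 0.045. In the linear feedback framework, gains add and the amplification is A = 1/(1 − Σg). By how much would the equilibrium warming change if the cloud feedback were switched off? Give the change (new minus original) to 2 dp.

-0.76 °C

Original: g = 0.67871, ΔT = 2/(1−0.67871) = 6.2249 °C.
Without cloud: g' = 0.63371, ΔT' = 2/(1−0.63371) = 5.4602 °C.
Change = 5.4602 − 6.2249 = -0.76 °C.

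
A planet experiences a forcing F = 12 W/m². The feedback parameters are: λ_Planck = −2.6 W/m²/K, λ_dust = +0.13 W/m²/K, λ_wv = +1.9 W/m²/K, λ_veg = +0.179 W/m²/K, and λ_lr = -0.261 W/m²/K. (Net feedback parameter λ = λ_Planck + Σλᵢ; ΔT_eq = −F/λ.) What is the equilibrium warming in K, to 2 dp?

18.40 K

Net feedback parameter λ = (−2.6) + (+0.13) + (+1.9) + (+0.179) + (-0.261) = -0.652 W/m²/K.
ΔT = −F/λ = −12/(-0.652) = 18.40 K.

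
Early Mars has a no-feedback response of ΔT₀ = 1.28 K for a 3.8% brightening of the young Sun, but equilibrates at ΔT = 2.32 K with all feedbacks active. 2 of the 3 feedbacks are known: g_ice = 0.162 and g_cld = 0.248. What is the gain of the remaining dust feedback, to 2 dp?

0.04

Amplification A = ΔT/ΔT₀ = 2.32/1.28 = 1.812.
Total gain g = 1 − 1/A = 1 − 1/1.812 = 0.4481.
Known gains sum to 0.162 + 0.248 = 0.41.
g_dust = 0.4481 − 0.41 = 0.04.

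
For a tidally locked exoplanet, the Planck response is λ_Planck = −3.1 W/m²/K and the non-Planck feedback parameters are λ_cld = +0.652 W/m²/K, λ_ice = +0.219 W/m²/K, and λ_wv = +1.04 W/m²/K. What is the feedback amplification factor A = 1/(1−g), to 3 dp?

2.607

Convert to gains: g_cld = 0.652/3.1 = 0.2103; g_ice = 0.219/3.1 = 0.07065; g_wv = 1.04/3.1 = 0.3355.
Total gain g = 0.61645.
A = 1/(1 − 0.61645) = 2.607.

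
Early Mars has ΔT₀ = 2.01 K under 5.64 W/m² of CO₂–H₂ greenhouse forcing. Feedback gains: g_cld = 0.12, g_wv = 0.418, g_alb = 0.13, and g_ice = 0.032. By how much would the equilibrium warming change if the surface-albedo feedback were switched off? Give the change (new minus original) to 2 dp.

Original: g = 0.7, ΔT = 2.01/(1−0.7) = 6.7000 K.
Without surface-albedo: g' = 0.57, ΔT' = 2.01/(1−0.57) = 4.6744 K.
Change = 4.6744 − 6.7000 = -2.03 K.

-2.03 K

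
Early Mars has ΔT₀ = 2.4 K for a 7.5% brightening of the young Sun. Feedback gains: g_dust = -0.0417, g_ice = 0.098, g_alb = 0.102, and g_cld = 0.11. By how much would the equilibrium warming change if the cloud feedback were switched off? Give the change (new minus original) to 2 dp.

-0.43 K

Original: g = 0.2683, ΔT = 2.4/(1−0.2683) = 3.2800 K.
Without cloud: g' = 0.1583, ΔT' = 2.4/(1−0.1583) = 2.8514 K.
Change = 2.8514 − 3.2800 = -0.43 K.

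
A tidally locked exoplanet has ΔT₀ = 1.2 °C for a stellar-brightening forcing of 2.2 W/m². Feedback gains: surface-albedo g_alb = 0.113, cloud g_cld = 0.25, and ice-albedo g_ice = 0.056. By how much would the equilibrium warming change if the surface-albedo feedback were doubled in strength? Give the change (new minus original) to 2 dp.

0.50 °C

Original: g = 0.419, ΔT = 1.2/(1−0.419) = 2.0654 °C.
With doubled surface-albedo: g' = 0.532, ΔT' = 1.2/(1−0.532) = 2.5641 °C.
Change = 2.5641 − 2.0654 = 0.50 °C.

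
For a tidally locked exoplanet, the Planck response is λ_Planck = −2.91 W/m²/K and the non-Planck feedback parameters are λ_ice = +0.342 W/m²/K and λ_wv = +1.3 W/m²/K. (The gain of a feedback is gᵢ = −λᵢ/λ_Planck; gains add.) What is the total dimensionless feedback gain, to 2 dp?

0.56

Convert to gains: g_ice = 0.342/2.91 = 0.1175; g_wv = 1.3/2.91 = 0.4467.
Total gain g = 0.5642.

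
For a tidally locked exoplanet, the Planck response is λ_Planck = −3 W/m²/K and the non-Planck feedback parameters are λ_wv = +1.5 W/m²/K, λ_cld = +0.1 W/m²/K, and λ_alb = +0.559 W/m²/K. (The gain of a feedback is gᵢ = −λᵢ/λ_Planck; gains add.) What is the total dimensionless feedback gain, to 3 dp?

0.720

Convert to gains: g_wv = 1.5/3 = 0.5; g_cld = 0.1/3 = 0.03333; g_alb = 0.559/3 = 0.1863.
Total gain g = 0.71963.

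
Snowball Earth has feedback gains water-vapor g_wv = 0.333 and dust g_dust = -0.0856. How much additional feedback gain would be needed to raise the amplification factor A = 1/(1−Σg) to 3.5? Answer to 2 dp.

Current total gain = 0.2474.
Target gain for A = 3.5: g* = 1 − 1/3.5 = 0.7143.
Additional gain needed = 0.7143 − 0.2474 = 0.47.

0.47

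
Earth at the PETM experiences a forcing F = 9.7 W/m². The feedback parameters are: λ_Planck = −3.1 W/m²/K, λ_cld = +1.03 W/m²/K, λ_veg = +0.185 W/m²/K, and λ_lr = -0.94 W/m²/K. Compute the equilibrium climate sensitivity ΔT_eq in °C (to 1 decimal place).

Net feedback parameter λ = (−3.1) + (+1.03) + (+0.185) + (-0.94) = -2.825 W/m²/K.
ΔT = −F/λ = −9.7/(-2.825) = 3.4 °C.

3.4 °C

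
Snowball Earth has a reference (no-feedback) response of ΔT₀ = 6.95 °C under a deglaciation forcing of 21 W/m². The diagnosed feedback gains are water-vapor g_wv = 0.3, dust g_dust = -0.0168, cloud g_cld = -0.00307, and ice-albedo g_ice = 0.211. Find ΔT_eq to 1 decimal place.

13.7 °C

Total gain g = 0.3 − 0.0168 − 0.00307 + 0.211 = 0.49113.
Amplification A = 1/(1 − 0.49113) = 1.965.
ΔT = 6.95 × 1.965 = 13.7 °C.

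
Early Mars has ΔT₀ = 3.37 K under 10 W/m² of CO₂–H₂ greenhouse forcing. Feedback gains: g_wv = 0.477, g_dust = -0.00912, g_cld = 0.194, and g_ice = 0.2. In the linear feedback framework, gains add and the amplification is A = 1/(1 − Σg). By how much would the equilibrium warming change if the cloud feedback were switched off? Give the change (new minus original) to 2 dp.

Original: g = 0.86188, ΔT = 3.37/(1−0.86188) = 24.3991 K.
Without cloud: g' = 0.66788, ΔT' = 3.37/(1−0.66788) = 10.1469 K.
Change = 10.1469 − 24.3991 = -14.25 K.

-14.25 K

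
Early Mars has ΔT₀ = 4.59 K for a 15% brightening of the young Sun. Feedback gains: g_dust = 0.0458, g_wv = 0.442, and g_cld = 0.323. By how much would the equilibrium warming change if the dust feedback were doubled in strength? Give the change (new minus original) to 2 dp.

Original: g = 0.8108, ΔT = 4.59/(1−0.8108) = 24.2600 K.
With doubled dust: g' = 0.8566, ΔT' = 4.59/(1−0.8566) = 32.0084 K.
Change = 32.0084 − 24.2600 = 7.75 K.

7.75 K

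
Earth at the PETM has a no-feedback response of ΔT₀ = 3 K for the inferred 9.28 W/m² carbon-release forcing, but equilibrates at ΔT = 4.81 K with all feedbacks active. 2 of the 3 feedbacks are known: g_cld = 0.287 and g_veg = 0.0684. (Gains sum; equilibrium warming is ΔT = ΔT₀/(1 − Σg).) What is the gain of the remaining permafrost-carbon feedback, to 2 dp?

0.02

Amplification A = ΔT/ΔT₀ = 4.81/3 = 1.603.
Total gain g = 1 − 1/A = 1 − 1/1.603 = 0.3762.
Known gains sum to 0.287 + 0.0684 = 0.3554.
g_pf = 0.3762 − 0.3554 = 0.02.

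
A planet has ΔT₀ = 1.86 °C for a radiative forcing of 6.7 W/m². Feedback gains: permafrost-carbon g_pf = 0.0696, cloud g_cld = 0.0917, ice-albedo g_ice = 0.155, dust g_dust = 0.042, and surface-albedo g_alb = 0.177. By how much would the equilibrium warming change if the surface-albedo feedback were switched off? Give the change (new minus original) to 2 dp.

-1.10 °C

Original: g = 0.5353, ΔT = 1.86/(1−0.5353) = 4.0026 °C.
Without surface-albedo: g' = 0.3583, ΔT' = 1.86/(1−0.3583) = 2.8986 °C.
Change = 2.8986 − 4.0026 = -1.10 °C.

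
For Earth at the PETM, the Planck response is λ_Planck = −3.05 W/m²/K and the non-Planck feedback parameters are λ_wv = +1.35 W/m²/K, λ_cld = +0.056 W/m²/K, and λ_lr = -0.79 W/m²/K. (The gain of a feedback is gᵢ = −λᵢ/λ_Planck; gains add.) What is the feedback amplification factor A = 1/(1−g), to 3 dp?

Convert to gains: g_wv = 1.35/3.05 = 0.4426; g_cld = 0.056/3.05 = 0.01836; g_lr = -0.79/3.05 = -0.259.
Total gain g = 0.20196.
A = 1/(1 − 0.20196) = 1.253.

1.253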